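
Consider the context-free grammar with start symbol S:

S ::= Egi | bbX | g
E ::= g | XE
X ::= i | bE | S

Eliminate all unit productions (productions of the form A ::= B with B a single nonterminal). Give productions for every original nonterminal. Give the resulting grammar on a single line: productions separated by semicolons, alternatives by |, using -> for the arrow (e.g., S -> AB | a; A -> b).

S -> g | Egi | bbX; E -> g | XE; X -> g | i | bE | Egi | bbX

Unit productions: X->S.
Unit pairs (A ⇒* B via units): (X,S).
S: inherits non-unit rules of {S} → Egi | bbX | g.
E: inherits non-unit rules of {E} → XE | g.
X: inherits non-unit rules of {S, X} → Egi | bE | bbX | g | i.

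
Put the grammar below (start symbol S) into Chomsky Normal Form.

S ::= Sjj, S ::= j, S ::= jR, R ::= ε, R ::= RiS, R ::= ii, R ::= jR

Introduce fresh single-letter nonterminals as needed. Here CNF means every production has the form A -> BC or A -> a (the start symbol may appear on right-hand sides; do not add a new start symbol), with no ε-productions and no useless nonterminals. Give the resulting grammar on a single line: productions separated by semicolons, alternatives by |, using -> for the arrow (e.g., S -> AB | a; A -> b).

Nullable: {R}; after ε-elimination: S -> j | jR | Sjj; R -> j | iS | ii | jR | RiS.
No unit productions to eliminate.
TERM: introduce A -> i, B -> j and substitute in every rule of length ≥2.
BIN: R -> RAS becomes R -> RC, C -> AS; S -> SBB becomes S -> SD, D -> BB.

S -> j | BR | SD; A -> i; B -> j; C -> AS; D -> BB; R -> j | AA | AS | BR | RC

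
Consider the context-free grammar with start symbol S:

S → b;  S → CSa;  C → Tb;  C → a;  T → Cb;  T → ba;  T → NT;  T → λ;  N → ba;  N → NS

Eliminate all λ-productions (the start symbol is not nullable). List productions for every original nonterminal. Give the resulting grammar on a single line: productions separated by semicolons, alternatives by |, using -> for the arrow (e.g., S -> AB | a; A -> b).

Nullable set: {T}.
C -> Tb: T nullable, giving Tb | b.
Drop T -> λ.
T -> NT: T nullable, giving N | NT.
Unchanged (no nullable symbols): S -> CSa; S -> b; C -> a; N -> NS; N -> ba; T -> Cb; T -> ba.

S -> b | CSa; C -> a | b | Tb; N -> NS | ba; T -> N | Cb | NT | ba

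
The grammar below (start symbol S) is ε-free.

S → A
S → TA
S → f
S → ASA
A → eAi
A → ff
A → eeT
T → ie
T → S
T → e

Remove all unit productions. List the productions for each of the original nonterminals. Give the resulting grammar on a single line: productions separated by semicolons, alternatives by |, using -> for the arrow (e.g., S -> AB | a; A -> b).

Unit productions: S->A, T->S.
Unit pairs (A ⇒* B via units): (S,A), (T,A), (T,S).
S: inherits non-unit rules of {A, S} → ASA | TA | eAi | eeT | f | ff.
A: inherits non-unit rules of {A} → eAi | eeT | ff.
T: inherits non-unit rules of {A, S, T} → ASA | TA | e | eAi | eeT | f | ff | ie.

S -> f | TA | ff | ASA | eAi | eeT; A -> ff | eAi | eeT; T -> e | f | TA | ff | ie | ASA | eAi | eeT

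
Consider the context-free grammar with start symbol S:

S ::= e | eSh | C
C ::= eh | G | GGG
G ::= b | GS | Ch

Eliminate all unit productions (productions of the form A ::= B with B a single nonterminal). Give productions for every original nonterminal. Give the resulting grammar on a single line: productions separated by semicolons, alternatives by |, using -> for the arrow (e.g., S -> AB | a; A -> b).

S -> b | e | Ch | GS | eh | GGG | eSh; C -> b | Ch | GS | eh | GGG; G -> b | Ch | GS

Unit productions: C->G, S->C.
Unit pairs (A ⇒* B via units): (C,G), (S,C), (S,G).
S: inherits non-unit rules of {C, G, S} → Ch | GGG | GS | b | e | eSh | eh.
C: inherits non-unit rules of {C, G} → Ch | GGG | GS | b | eh.
G: inherits non-unit rules of {G} → Ch | GS | b.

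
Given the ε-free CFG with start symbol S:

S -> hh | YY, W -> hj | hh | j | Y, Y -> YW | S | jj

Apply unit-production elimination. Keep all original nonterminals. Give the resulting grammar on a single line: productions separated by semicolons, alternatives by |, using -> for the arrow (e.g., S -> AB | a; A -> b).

S -> YY | hh; W -> j | YW | YY | hh | hj | jj; Y -> YW | YY | hh | jj

Unit productions: W->Y, Y->S.
Unit pairs (A ⇒* B via units): (W,S), (W,Y), (Y,S).
S: inherits non-unit rules of {S} → YY | hh.
W: inherits non-unit rules of {S, W, Y} → YW | YY | hh | hj | j | jj.
Y: inherits non-unit rules of {S, Y} → YW | YY | hh | jj.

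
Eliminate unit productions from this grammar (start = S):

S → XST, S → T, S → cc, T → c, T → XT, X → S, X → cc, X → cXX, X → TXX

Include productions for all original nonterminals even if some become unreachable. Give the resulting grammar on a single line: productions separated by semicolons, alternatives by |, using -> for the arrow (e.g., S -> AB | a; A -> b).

Unit productions: S->T, X->S.
Unit pairs (A ⇒* B via units): (S,T), (X,S), (X,T).
S: inherits non-unit rules of {S, T} → XST | XT | c | cc.
T: inherits non-unit rules of {T} → XT | c.
X: inherits non-unit rules of {S, T, X} → TXX | XST | XT | c | cXX | cc.

S -> c | XT | cc | XST; T -> c | XT; X -> c | XT | cc | TXX | XST | cXX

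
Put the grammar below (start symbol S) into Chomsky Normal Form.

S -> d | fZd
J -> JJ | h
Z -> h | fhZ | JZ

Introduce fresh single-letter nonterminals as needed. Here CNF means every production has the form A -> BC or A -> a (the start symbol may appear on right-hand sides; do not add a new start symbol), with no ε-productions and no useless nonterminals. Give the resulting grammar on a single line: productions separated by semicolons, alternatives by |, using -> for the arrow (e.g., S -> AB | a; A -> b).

S -> d | AD; A -> f; B -> d; C -> h; D -> ZB; E -> CZ; J -> h | JJ; Z -> h | AE | JZ

No ε-productions.
No unit productions to eliminate.
TERM: introduce B -> d, A -> f, C -> h and substitute in every rule of length ≥2.
BIN: S -> AZB becomes S -> AD, D -> ZB; Z -> ACZ becomes Z -> AE, E -> CZ.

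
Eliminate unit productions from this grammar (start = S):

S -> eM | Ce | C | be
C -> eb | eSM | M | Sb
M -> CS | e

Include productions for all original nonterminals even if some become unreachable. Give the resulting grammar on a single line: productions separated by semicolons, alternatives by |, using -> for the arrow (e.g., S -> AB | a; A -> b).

S -> e | CS | Ce | Sb | be | eM | eb | eSM; C -> e | CS | Sb | eb | eSM; M -> e | CS

Unit productions: C->M, S->C.
Unit pairs (A ⇒* B via units): (C,M), (S,C), (S,M).
S: inherits non-unit rules of {C, M, S} → CS | Ce | Sb | be | e | eM | eSM | eb.
C: inherits non-unit rules of {C, M} → CS | Sb | e | eSM | eb.
M: inherits non-unit rules of {M} → CS | e.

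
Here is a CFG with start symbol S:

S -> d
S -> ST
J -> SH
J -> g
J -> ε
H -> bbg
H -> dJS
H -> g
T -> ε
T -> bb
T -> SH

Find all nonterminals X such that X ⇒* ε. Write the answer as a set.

Directly nullable (have an ε-rule): {J, T}.
Not nullable: H, S — each has a terminal in every rule's right-hand side or depends on a non-nullable symbol.

{J, T}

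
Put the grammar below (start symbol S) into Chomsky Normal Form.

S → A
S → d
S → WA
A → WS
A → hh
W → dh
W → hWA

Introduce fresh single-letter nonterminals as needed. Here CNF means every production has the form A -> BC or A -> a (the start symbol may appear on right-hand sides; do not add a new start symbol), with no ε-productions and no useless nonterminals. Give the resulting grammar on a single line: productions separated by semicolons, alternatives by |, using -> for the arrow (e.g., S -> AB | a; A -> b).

S -> d | BB | WA | WS; A -> BB | WS; B -> h; C -> d; D -> WA; W -> BD | CB

No ε-productions.
After unit-elimination: S -> d | WA | WS | hh; A -> WS | hh; W -> dh | hWA.
TERM: introduce C -> d, B -> h and substitute in every rule of length ≥2.
BIN: W -> BWA becomes W -> BD, D -> WA.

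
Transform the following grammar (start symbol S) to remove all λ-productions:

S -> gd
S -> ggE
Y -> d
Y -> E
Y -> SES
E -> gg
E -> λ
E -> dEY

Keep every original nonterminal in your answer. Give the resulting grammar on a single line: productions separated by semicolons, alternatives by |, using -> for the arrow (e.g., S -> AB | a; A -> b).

Nullable set: {E, Y}.
S -> ggE: E nullable, giving gg | ggE.
Drop E -> λ.
E -> dEY: E, Y nullable, giving d | dE | dEY | dY.
Y -> E: E nullable, giving E.
Y -> SES: E nullable, giving SES | SS.
Unchanged (no nullable symbols): S -> gd; E -> gg; Y -> d.

S -> gd | gg | ggE; E -> d | dE | dY | gg | dEY; Y -> E | d | SS | SES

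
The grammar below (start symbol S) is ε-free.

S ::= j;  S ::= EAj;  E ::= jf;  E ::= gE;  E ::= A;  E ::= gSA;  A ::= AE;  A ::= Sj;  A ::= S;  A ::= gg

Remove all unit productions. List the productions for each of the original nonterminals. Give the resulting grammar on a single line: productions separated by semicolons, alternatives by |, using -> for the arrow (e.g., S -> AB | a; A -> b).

Unit productions: A->S, E->A.
Unit pairs (A ⇒* B via units): (A,S), (E,A), (E,S).
S: inherits non-unit rules of {S} → EAj | j.
A: inherits non-unit rules of {A, S} → AE | EAj | Sj | gg | j.
E: inherits non-unit rules of {A, E, S} → AE | EAj | Sj | gE | gSA | gg | j | jf.

S -> j | EAj; A -> j | AE | Sj | gg | EAj; E -> j | AE | Sj | gE | gg | jf | EAj | gSA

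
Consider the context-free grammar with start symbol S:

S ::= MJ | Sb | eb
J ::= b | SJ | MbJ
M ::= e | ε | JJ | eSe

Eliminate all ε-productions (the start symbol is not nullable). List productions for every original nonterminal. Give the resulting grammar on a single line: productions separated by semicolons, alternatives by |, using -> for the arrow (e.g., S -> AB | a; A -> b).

S -> J | MJ | Sb | eb; J -> b | SJ | bJ | MbJ; M -> e | JJ | eSe

Nullable set: {M}.
S -> MJ: M nullable, giving J | MJ.
J -> MbJ: M nullable, giving MbJ | bJ.
Drop M -> ε.
Unchanged (no nullable symbols): S -> Sb; S -> eb; J -> SJ; J -> b; M -> JJ; M -> e; M -> eSe.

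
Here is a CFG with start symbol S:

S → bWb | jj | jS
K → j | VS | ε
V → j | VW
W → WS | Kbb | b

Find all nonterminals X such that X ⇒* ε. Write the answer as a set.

Directly nullable (have an ε-rule): {K}.
Not nullable: S, V, W — each has a terminal in every rule's right-hand side or depends on a non-nullable symbol.

{K}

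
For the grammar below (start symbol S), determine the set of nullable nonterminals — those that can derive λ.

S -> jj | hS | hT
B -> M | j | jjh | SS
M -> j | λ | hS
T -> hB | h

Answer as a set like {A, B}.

{B, M}

Directly nullable (have an ε-rule): {M}.
B is nullable via B -> M (every symbol on the right is already known nullable).
Not nullable: S, T — each has a terminal in every rule's right-hand side or depends on a non-nullable symbol.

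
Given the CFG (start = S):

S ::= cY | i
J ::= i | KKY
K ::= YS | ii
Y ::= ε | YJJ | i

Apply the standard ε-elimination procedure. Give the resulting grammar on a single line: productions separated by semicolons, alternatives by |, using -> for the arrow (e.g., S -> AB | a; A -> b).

S -> c | i | cY; J -> i | KK | KKY; K -> S | YS | ii; Y -> i | JJ | YJJ

Nullable set: {Y}.
S -> cY: Y nullable, giving c | cY.
J -> KKY: Y nullable, giving KK | KKY.
K -> YS: Y nullable, giving S | YS.
Drop Y -> ε.
Y -> YJJ: Y nullable, giving JJ | YJJ.
Unchanged (no nullable symbols): S -> i; J -> i; K -> ii; Y -> i.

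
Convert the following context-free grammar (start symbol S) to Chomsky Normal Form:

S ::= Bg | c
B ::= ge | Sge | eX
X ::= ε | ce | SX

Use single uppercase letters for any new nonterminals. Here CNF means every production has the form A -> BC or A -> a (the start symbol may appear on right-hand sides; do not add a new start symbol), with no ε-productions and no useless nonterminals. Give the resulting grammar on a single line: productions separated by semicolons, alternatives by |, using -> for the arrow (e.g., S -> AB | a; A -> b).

S -> c | BA; A -> g; B -> e | AC | CX | SE; C -> e; D -> c; E -> AC; X -> c | BA | DC | SX

Nullable: {X}; after ε-elimination: S -> c | Bg; B -> e | eX | ge | Sge; X -> S | SX | ce.
After unit-elimination: S -> c | Bg; B -> e | eX | ge | Sge; X -> c | Bg | SX | ce.
TERM: introduce D -> c, C -> e, A -> g and substitute in every rule of length ≥2.
BIN: B -> SAC becomes B -> SE, E -> AC.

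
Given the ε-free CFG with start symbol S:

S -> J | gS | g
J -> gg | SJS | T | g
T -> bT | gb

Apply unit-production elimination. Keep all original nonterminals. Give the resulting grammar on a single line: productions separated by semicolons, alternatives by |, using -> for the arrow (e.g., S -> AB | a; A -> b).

S -> g | bT | gS | gb | gg | SJS; J -> g | bT | gb | gg | SJS; T -> bT | gb

Unit productions: J->T, S->J.
Unit pairs (A ⇒* B via units): (J,T), (S,J), (S,T).
S: inherits non-unit rules of {J, S, T} → SJS | bT | g | gS | gb | gg.
J: inherits non-unit rules of {J, T} → SJS | bT | g | gb | gg.
T: inherits non-unit rules of {T} → bT | gb.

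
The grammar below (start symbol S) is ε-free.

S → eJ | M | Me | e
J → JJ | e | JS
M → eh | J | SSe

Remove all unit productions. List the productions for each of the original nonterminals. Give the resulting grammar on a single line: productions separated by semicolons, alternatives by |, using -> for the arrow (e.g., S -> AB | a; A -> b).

S -> e | JJ | JS | Me | eJ | eh | SSe; J -> e | JJ | JS; M -> e | JJ | JS | eh | SSe

Unit productions: M->J, S->M.
Unit pairs (A ⇒* B via units): (M,J), (S,J), (S,M).
S: inherits non-unit rules of {J, M, S} → JJ | JS | Me | SSe | e | eJ | eh.
J: inherits non-unit rules of {J} → JJ | JS | e.
M: inherits non-unit rules of {J, M} → JJ | JS | SSe | e | eh.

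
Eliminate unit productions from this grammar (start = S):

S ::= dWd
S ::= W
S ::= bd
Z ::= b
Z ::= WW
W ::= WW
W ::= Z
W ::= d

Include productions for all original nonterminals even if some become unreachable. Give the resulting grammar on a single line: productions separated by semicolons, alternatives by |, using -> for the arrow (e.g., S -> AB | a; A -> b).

S -> b | d | WW | bd | dWd; W -> b | d | WW; Z -> b | WW

Unit productions: S->W, W->Z.
Unit pairs (A ⇒* B via units): (S,W), (S,Z), (W,Z).
S: inherits non-unit rules of {S, W, Z} → WW | b | bd | d | dWd.
W: inherits non-unit rules of {W, Z} → WW | b | d.
Z: inherits non-unit rules of {Z} → WW | b.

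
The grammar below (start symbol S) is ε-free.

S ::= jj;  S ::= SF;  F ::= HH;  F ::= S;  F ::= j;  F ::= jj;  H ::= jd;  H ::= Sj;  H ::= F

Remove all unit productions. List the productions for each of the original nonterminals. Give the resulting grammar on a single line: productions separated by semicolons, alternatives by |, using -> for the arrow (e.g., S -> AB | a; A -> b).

Unit productions: F->S, H->F.
Unit pairs (A ⇒* B via units): (F,S), (H,F), (H,S).
S: inherits non-unit rules of {S} → SF | jj.
F: inherits non-unit rules of {F, S} → HH | SF | j | jj.
H: inherits non-unit rules of {F, H, S} → HH | SF | Sj | j | jd | jj.

S -> SF | jj; F -> j | HH | SF | jj; H -> j | HH | SF | Sj | jd | jj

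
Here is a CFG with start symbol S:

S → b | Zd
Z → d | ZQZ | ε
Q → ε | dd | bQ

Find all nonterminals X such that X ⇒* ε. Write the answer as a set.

Directly nullable (have an ε-rule): {Q, Z}.
Not nullable: S — each has a terminal in every rule's right-hand side or depends on a non-nullable symbol.

{Q, Z}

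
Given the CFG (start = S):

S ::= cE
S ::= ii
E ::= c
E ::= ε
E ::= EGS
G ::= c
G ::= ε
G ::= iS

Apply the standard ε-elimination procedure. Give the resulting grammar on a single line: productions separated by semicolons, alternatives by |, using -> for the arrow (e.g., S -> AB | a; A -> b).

Nullable set: {E, G}.
S -> cE: E nullable, giving c | cE.
Drop E -> ε.
E -> EGS: E, G nullable, giving EGS | ES | GS | S.
Drop G -> ε.
Unchanged (no nullable symbols): S -> ii; E -> c; G -> c; G -> iS.

S -> c | cE | ii; E -> S | c | ES | GS | EGS; G -> c | iS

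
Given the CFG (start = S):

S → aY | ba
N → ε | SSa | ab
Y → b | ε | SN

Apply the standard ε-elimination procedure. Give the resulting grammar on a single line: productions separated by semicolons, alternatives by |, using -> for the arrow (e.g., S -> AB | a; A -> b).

Nullable set: {N, Y}.
S -> aY: Y nullable, giving a | aY.
Drop N -> ε.
Drop Y -> ε.
Y -> SN: N nullable, giving S | SN.
Unchanged (no nullable symbols): S -> ba; N -> SSa; N -> ab; Y -> b.

S -> a | aY | ba; N -> ab | SSa; Y -> S | b | SN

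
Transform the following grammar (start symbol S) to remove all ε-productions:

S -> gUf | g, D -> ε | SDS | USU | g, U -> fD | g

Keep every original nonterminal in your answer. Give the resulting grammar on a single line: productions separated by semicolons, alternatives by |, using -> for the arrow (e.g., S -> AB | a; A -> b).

Nullable set: {D}.
Drop D -> ε.
D -> SDS: D nullable, giving SDS | SS.
U -> fD: D nullable, giving f | fD.
Unchanged (no nullable symbols): S -> g; S -> gUf; D -> USU; D -> g; U -> g.

S -> g | gUf; D -> g | SS | SDS | USU; U -> f | g | fD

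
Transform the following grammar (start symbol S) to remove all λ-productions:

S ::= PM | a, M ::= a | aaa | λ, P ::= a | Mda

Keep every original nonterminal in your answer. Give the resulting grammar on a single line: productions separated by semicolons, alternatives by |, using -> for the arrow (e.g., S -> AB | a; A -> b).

Nullable set: {M}.
S -> PM: M nullable, giving P | PM.
Drop M -> λ.
P -> Mda: M nullable, giving Mda | da.
Unchanged (no nullable symbols): S -> a; M -> a; M -> aaa; P -> a.

S -> P | a | PM; M -> a | aaa; P -> a | da | Mda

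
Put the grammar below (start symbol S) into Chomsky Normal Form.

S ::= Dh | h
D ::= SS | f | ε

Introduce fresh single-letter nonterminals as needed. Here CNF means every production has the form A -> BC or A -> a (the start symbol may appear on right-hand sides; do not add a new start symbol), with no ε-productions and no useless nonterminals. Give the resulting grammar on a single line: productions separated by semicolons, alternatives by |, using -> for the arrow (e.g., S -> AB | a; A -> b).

S -> h | DA; A -> h; D -> f | SS

Nullable: {D}; after ε-elimination: S -> h | Dh; D -> f | SS.
No unit productions to eliminate.
TERM: introduce A -> h and substitute in every rule of length ≥2.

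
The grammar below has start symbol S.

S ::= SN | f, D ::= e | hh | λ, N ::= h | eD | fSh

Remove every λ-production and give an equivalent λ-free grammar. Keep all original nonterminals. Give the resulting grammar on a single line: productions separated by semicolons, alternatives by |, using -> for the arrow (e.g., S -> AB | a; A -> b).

S -> f | SN; D -> e | hh; N -> e | h | eD | fSh

Nullable set: {D}.
Drop D -> λ.
N -> eD: D nullable, giving e | eD.
Unchanged (no nullable symbols): S -> SN; S -> f; D -> e; D -> hh; N -> fSh; N -> h.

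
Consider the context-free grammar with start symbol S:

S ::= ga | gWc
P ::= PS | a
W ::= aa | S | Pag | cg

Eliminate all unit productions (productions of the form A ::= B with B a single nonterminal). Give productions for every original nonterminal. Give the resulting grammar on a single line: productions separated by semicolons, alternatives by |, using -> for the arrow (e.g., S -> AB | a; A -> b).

Unit productions: W->S.
Unit pairs (A ⇒* B via units): (W,S).
S: inherits non-unit rules of {S} → gWc | ga.
P: inherits non-unit rules of {P} → PS | a.
W: inherits non-unit rules of {S, W} → Pag | aa | cg | gWc | ga.

S -> ga | gWc; P -> a | PS; W -> aa | cg | ga | Pag | gWc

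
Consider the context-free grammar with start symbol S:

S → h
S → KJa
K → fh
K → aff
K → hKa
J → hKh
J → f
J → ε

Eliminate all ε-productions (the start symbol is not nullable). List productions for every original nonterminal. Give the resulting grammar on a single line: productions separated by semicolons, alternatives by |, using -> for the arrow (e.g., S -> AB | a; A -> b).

Nullable set: {J}.
S -> KJa: J nullable, giving KJa | Ka.
Drop J -> ε.
Unchanged (no nullable symbols): S -> h; J -> f; J -> hKh; K -> aff; K -> fh; K -> hKa.

S -> h | Ka | KJa; J -> f | hKh; K -> fh | aff | hKa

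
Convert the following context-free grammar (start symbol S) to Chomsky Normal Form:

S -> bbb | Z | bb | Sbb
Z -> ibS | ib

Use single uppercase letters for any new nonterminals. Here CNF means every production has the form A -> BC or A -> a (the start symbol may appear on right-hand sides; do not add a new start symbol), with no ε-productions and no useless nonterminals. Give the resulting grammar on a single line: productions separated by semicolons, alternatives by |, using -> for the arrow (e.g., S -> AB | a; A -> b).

S -> AA | AC | BA | BD | SE; A -> b; B -> i; C -> AA; D -> AS; E -> AA

No ε-productions.
After unit-elimination: S -> bb | ib | Sbb | bbb | ibS; Z -> ib | ibS.
TERM: introduce A -> b, B -> i and substitute in every rule of length ≥2.
BIN: S -> AAA becomes S -> AC, C -> AA; S -> BAS becomes S -> BD, D -> AS; S -> SAA becomes S -> SE, E -> AA; Z -> BAS becomes Z -> BF, F -> AS.
Drop unreachable/unproductive: Z.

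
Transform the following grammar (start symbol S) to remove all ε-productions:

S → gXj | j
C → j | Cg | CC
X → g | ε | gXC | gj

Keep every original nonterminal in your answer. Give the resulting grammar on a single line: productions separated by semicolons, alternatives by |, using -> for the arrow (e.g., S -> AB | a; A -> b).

Nullable set: {X}.
S -> gXj: X nullable, giving gXj | gj.
Drop X -> ε.
X -> gXC: X nullable, giving gC | gXC.
Unchanged (no nullable symbols): S -> j; C -> CC; C -> Cg; C -> j; X -> g; X -> gj.

S -> j | gj | gXj; C -> j | CC | Cg; X -> g | gC | gj | gXC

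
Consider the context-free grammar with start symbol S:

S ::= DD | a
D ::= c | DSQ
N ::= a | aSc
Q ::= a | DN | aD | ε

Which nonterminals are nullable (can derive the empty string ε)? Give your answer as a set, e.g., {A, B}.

{Q}

Directly nullable (have an ε-rule): {Q}.
Not nullable: D, N, S — each has a terminal in every rule's right-hand side or depends on a non-nullable symbol.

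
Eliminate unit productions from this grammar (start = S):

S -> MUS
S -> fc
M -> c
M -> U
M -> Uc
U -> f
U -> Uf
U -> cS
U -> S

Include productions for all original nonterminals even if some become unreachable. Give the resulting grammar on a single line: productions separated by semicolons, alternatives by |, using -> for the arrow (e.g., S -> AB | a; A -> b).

Unit productions: M->U, U->S.
Unit pairs (A ⇒* B via units): (M,S), (M,U), (U,S).
S: inherits non-unit rules of {S} → MUS | fc.
M: inherits non-unit rules of {M, S, U} → MUS | Uc | Uf | c | cS | f | fc.
U: inherits non-unit rules of {S, U} → MUS | Uf | cS | f | fc.

S -> fc | MUS; M -> c | f | Uc | Uf | cS | fc | MUS; U -> f | Uf | cS | fc | MUS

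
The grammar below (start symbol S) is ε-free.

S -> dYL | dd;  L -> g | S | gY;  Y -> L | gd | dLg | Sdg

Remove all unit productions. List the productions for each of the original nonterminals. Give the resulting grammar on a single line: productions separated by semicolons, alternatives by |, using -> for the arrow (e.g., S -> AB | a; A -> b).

S -> dd | dYL; L -> g | dd | gY | dYL; Y -> g | dd | gY | gd | Sdg | dLg | dYL

Unit productions: L->S, Y->L.
Unit pairs (A ⇒* B via units): (L,S), (Y,L), (Y,S).
S: inherits non-unit rules of {S} → dYL | dd.
L: inherits non-unit rules of {L, S} → dYL | dd | g | gY.
Y: inherits non-unit rules of {L, S, Y} → Sdg | dLg | dYL | dd | g | gY | gd.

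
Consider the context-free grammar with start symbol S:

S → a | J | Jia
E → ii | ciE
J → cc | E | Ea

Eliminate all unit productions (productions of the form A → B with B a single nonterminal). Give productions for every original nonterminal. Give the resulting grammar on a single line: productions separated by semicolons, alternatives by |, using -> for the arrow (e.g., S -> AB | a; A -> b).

Unit productions: J->E, S->J.
Unit pairs (A ⇒* B via units): (J,E), (S,E), (S,J).
S: inherits non-unit rules of {E, J, S} → Ea | Jia | a | cc | ciE | ii.
E: inherits non-unit rules of {E} → ciE | ii.
J: inherits non-unit rules of {E, J} → Ea | cc | ciE | ii.

S -> a | Ea | cc | ii | Jia | ciE; E -> ii | ciE; J -> Ea | cc | ii | ciE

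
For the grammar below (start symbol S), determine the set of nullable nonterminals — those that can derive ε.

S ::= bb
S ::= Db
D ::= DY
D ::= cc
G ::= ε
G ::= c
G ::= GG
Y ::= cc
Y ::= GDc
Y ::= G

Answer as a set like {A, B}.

Directly nullable (have an ε-rule): {G}.
Y is nullable via Y -> G (every symbol on the right is already known nullable).
Not nullable: D, S — each has a terminal in every rule's right-hand side or depends on a non-nullable symbol.

{G, Y}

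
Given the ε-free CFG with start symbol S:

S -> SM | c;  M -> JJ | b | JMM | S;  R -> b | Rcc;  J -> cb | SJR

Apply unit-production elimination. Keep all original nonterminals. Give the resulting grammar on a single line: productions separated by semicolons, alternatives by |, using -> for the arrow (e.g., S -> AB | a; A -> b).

S -> c | SM; J -> cb | SJR; M -> b | c | JJ | SM | JMM; R -> b | Rcc

Unit productions: M->S.
Unit pairs (A ⇒* B via units): (M,S).
S: inherits non-unit rules of {S} → SM | c.
J: inherits non-unit rules of {J} → SJR | cb.
M: inherits non-unit rules of {M, S} → JJ | JMM | SM | b | c.
R: inherits non-unit rules of {R} → Rcc | b.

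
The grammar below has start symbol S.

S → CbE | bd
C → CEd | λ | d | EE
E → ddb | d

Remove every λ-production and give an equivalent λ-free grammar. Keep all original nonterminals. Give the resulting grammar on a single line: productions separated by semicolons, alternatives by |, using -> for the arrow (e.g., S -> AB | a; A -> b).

Nullable set: {C}.
S -> CbE: C nullable, giving CbE | bE.
Drop C -> λ.
C -> CEd: C nullable, giving CEd | Ed.
Unchanged (no nullable symbols): S -> bd; C -> EE; C -> d; E -> d; E -> ddb.

S -> bE | bd | CbE; C -> d | EE | Ed | CEd; E -> d | ddb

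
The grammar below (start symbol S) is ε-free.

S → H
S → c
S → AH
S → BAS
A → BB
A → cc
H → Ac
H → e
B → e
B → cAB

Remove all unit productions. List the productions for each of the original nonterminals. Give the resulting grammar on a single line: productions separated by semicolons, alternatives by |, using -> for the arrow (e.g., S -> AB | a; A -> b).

Unit productions: S->H.
Unit pairs (A ⇒* B via units): (S,H).
S: inherits non-unit rules of {H, S} → AH | Ac | BAS | c | e.
A: inherits non-unit rules of {A} → BB | cc.
B: inherits non-unit rules of {B} → cAB | e.
H: inherits non-unit rules of {H} → Ac | e.

S -> c | e | AH | Ac | BAS; A -> BB | cc; B -> e | cAB; H -> e | Ac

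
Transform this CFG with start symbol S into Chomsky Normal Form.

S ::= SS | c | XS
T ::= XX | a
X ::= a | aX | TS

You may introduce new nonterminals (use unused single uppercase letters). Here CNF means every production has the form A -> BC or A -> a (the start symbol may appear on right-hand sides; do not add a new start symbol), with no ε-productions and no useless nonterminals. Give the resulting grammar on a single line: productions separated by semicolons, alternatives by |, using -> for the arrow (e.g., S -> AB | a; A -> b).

No ε-productions.
No unit productions to eliminate.
TERM: introduce A -> a and substitute in every rule of length ≥2.

S -> c | SS | XS; A -> a; T -> a | XX; X -> a | AX | TS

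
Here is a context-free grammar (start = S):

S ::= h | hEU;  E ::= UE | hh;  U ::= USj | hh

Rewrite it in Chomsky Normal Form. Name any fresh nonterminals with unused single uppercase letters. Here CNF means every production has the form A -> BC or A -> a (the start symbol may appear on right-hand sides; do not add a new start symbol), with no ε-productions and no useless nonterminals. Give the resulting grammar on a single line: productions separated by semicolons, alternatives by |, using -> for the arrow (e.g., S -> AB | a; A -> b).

No ε-productions.
No unit productions to eliminate.
TERM: introduce A -> h, B -> j and substitute in every rule of length ≥2.
BIN: S -> AEU becomes S -> AC, C -> EU; U -> USB becomes U -> UD, D -> SB.

S -> h | AC; A -> h; B -> j; C -> EU; D -> SB; E -> AA | UE; U -> AA | UD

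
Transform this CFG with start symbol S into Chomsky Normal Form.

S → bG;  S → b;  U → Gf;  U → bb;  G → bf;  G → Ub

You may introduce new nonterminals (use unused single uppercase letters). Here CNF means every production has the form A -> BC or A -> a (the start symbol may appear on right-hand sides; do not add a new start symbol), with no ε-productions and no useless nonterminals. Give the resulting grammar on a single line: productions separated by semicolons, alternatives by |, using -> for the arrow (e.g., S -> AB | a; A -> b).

S -> b | AG; A -> b; B -> f; G -> AB | UA; U -> AA | GB

No ε-productions.
No unit productions to eliminate.
TERM: introduce A -> b, B -> f and substitute in every rule of length ≥2.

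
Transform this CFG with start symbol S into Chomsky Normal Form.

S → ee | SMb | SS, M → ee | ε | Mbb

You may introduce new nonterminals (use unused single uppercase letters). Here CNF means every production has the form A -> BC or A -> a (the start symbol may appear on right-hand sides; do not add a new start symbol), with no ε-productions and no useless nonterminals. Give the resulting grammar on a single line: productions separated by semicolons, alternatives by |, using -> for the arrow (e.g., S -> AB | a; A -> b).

Nullable: {M}; after ε-elimination: S -> SS | Sb | ee | SMb; M -> bb | ee | Mbb.
No unit productions to eliminate.
TERM: introduce A -> b, B -> e and substitute in every rule of length ≥2.
BIN: M -> MAA becomes M -> MC, C -> AA; S -> SMA becomes S -> SD, D -> MA.

S -> BB | SA | SD | SS; A -> b; B -> e; C -> AA; D -> MA; M -> AA | BB | MC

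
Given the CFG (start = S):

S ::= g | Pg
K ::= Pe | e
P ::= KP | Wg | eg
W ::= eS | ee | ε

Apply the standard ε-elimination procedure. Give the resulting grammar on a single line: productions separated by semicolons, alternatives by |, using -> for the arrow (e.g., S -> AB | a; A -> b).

S -> g | Pg; K -> e | Pe; P -> g | KP | Wg | eg; W -> eS | ee

Nullable set: {W}.
P -> Wg: W nullable, giving Wg | g.
Drop W -> ε.
Unchanged (no nullable symbols): S -> Pg; S -> g; K -> Pe; K -> e; P -> KP; P -> eg; W -> eS; W -> ee.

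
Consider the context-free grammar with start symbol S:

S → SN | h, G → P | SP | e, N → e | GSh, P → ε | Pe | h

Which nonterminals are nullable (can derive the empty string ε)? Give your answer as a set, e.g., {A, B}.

{G, P}

Directly nullable (have an ε-rule): {P}.
G is nullable via G -> P (every symbol on the right is already known nullable).
Not nullable: N, S — each has a terminal in every rule's right-hand side or depends on a non-nullable symbol.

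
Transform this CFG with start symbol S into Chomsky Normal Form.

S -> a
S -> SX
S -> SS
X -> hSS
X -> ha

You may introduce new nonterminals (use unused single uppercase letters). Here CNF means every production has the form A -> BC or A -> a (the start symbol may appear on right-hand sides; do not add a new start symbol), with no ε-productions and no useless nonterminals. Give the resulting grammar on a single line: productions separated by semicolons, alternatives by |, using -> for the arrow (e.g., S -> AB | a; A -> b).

S -> a | SS | SX; A -> h; B -> a; C -> SS; X -> AB | AC

No ε-productions.
No unit productions to eliminate.
TERM: introduce B -> a, A -> h and substitute in every rule of length ≥2.
BIN: X -> ASS becomes X -> AC, C -> SS.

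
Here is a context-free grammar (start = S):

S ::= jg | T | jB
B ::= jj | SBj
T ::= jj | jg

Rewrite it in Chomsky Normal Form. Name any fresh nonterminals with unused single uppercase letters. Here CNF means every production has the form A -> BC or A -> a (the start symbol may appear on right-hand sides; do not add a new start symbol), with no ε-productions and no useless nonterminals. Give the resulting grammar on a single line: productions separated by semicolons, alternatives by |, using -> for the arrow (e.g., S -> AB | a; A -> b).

No ε-productions.
After unit-elimination: S -> jB | jg | jj; B -> jj | SBj; T -> jg | jj.
TERM: introduce C -> g, A -> j and substitute in every rule of length ≥2.
BIN: B -> SBA becomes B -> SD, D -> BA.
Drop unreachable/unproductive: T.

S -> AA | AB | AC; A -> j; B -> AA | SD; C -> g; D -> BA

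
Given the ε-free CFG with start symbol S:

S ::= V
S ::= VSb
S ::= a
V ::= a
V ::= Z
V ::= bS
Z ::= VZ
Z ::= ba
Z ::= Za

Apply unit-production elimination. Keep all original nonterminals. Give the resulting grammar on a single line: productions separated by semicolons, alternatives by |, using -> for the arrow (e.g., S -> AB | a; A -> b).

Unit productions: S->V, V->Z.
Unit pairs (A ⇒* B via units): (S,V), (S,Z), (V,Z).
S: inherits non-unit rules of {S, V, Z} → VSb | VZ | Za | a | bS | ba.
V: inherits non-unit rules of {V, Z} → VZ | Za | a | bS | ba.
Z: inherits non-unit rules of {Z} → VZ | Za | ba.

S -> a | VZ | Za | bS | ba | VSb; V -> a | VZ | Za | bS | ba; Z -> VZ | Za | ba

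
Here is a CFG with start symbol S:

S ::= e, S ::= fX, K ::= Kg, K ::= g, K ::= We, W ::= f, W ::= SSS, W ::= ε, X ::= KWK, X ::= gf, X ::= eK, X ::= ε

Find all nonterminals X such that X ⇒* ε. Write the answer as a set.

Directly nullable (have an ε-rule): {W, X}.
Not nullable: K, S — each has a terminal in every rule's right-hand side or depends on a non-nullable symbol.

{W, X}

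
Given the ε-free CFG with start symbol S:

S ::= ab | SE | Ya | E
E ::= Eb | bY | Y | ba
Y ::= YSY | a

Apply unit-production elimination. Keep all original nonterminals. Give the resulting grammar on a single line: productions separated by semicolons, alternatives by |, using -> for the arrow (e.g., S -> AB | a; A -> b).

S -> a | Eb | SE | Ya | ab | bY | ba | YSY; E -> a | Eb | bY | ba | YSY; Y -> a | YSY

Unit productions: E->Y, S->E.
Unit pairs (A ⇒* B via units): (E,Y), (S,E), (S,Y).
S: inherits non-unit rules of {E, S, Y} → Eb | SE | YSY | Ya | a | ab | bY | ba.
E: inherits non-unit rules of {E, Y} → Eb | YSY | a | bY | ba.
Y: inherits non-unit rules of {Y} → YSY | a.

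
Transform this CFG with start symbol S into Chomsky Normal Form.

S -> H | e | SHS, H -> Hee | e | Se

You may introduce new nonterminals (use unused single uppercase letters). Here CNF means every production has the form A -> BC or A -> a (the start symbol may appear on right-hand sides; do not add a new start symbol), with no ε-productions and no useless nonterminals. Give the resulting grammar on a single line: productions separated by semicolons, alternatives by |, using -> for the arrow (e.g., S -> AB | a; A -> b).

No ε-productions.
After unit-elimination: S -> e | Se | Hee | SHS; H -> e | Se | Hee.
TERM: introduce A -> e and substitute in every rule of length ≥2.
BIN: H -> HAA becomes H -> HB, B -> AA; S -> HAA becomes S -> HC, C -> AA; S -> SHS becomes S -> SD, D -> HS.

S -> e | HC | SA | SD; A -> e; B -> AA; C -> AA; D -> HS; H -> e | HB | SA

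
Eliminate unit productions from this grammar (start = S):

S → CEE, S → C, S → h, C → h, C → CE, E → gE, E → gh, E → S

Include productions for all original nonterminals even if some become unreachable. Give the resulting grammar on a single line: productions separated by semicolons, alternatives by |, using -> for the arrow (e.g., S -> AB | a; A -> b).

S -> h | CE | CEE; C -> h | CE; E -> h | CE | gE | gh | CEE

Unit productions: E->S, S->C.
Unit pairs (A ⇒* B via units): (E,C), (E,S), (S,C).
S: inherits non-unit rules of {C, S} → CE | CEE | h.
C: inherits non-unit rules of {C} → CE | h.
E: inherits non-unit rules of {C, E, S} → CE | CEE | gE | gh | h.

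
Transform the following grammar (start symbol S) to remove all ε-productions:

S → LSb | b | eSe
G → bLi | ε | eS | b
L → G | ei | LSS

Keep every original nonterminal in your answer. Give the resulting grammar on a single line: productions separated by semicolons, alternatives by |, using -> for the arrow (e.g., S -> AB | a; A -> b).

S -> b | Sb | LSb | eSe; G -> b | bi | eS | bLi; L -> G | SS | ei | LSS

Nullable set: {G, L}.
S -> LSb: L nullable, giving LSb | Sb.
Drop G -> ε.
G -> bLi: L nullable, giving bLi | bi.
L -> G: G nullable, giving G.
L -> LSS: L nullable, giving LSS | SS.
Unchanged (no nullable symbols): S -> b; S -> eSe; G -> b; G -> eS; L -> ei.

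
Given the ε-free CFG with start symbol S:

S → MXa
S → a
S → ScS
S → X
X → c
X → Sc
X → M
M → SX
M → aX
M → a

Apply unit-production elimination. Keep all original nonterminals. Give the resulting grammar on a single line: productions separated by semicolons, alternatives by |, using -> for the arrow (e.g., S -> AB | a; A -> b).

S -> a | c | SX | Sc | aX | MXa | ScS; M -> a | SX | aX; X -> a | c | SX | Sc | aX

Unit productions: S->X, X->M.
Unit pairs (A ⇒* B via units): (S,M), (S,X), (X,M).
S: inherits non-unit rules of {M, S, X} → MXa | SX | Sc | ScS | a | aX | c.
M: inherits non-unit rules of {M} → SX | a | aX.
X: inherits non-unit rules of {M, X} → SX | Sc | a | aX | c.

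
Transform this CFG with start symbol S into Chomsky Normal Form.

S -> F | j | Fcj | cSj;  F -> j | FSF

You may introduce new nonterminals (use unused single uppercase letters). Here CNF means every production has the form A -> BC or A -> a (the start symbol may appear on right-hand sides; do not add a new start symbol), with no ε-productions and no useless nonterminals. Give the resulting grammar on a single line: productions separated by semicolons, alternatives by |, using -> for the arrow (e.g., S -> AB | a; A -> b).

No ε-productions.
After unit-elimination: S -> j | FSF | Fcj | cSj; F -> j | FSF.
TERM: introduce A -> c, B -> j and substitute in every rule of length ≥2.
BIN: F -> FSF becomes F -> FC, C -> SF; S -> ASB becomes S -> AD, D -> SB; S -> FAB becomes S -> FE, E -> AB; S -> FSF becomes S -> FG, G -> SF.

S -> j | AD | FE | FG; A -> c; B -> j; C -> SF; D -> SB; E -> AB; F -> j | FC; G -> SF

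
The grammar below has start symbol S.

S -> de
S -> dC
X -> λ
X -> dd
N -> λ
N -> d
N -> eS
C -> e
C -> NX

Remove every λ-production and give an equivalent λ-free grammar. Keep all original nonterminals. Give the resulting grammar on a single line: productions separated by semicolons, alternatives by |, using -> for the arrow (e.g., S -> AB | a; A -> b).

Nullable set: {C, N, X}.
S -> dC: C nullable, giving d | dC.
C -> NX: N, X nullable, giving N | NX | X.
Drop N -> λ.
Drop X -> λ.
Unchanged (no nullable symbols): S -> de; C -> e; N -> d; N -> eS; X -> dd.

S -> d | dC | de; C -> N | X | e | NX; N -> d | eS; X -> dd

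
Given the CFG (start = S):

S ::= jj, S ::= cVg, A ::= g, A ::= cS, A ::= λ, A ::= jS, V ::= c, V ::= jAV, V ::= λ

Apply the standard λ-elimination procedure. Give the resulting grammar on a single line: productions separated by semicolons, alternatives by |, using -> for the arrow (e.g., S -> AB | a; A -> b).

S -> cg | jj | cVg; A -> g | cS | jS; V -> c | j | jA | jV | jAV

Nullable set: {A, V}.
S -> cVg: V nullable, giving cVg | cg.
Drop A -> λ.
Drop V -> λ.
V -> jAV: A, V nullable, giving j | jA | jAV | jV.
Unchanged (no nullable symbols): S -> jj; A -> cS; A -> g; A -> jS; V -> c.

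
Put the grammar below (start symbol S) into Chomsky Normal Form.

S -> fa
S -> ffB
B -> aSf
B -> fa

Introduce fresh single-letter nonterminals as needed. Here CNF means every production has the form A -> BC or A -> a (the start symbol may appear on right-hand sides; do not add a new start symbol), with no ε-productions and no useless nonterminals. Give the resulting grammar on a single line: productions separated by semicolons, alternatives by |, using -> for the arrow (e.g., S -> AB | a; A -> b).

S -> CA | CE; A -> a; B -> AD | CA; C -> f; D -> SC; E -> CB

No ε-productions.
No unit productions to eliminate.
TERM: introduce A -> a, C -> f and substitute in every rule of length ≥2.
BIN: B -> ASC becomes B -> AD, D -> SC; S -> CCB becomes S -> CE, E -> CB.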